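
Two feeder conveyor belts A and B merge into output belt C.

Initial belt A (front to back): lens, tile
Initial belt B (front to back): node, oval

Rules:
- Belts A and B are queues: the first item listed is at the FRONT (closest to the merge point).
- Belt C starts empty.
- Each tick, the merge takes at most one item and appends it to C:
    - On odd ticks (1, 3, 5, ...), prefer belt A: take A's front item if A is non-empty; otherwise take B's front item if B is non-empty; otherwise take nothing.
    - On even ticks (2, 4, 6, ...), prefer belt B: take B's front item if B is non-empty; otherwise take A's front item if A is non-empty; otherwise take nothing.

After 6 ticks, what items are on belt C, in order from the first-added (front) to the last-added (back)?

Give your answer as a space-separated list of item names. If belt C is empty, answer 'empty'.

Tick 1: prefer A, take lens from A; A=[tile] B=[node,oval] C=[lens]
Tick 2: prefer B, take node from B; A=[tile] B=[oval] C=[lens,node]
Tick 3: prefer A, take tile from A; A=[-] B=[oval] C=[lens,node,tile]
Tick 4: prefer B, take oval from B; A=[-] B=[-] C=[lens,node,tile,oval]
Tick 5: prefer A, both empty, nothing taken; A=[-] B=[-] C=[lens,node,tile,oval]
Tick 6: prefer B, both empty, nothing taken; A=[-] B=[-] C=[lens,node,tile,oval]

Answer: lens node tile oval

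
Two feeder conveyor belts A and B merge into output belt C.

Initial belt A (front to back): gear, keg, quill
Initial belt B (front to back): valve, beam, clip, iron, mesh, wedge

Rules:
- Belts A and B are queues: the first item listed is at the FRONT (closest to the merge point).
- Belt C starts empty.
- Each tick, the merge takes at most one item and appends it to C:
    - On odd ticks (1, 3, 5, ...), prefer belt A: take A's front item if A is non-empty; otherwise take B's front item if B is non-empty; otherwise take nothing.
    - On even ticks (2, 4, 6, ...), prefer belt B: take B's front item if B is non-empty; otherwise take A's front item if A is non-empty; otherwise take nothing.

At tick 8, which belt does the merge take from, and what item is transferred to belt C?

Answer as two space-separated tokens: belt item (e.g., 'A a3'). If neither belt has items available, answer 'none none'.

Answer: B mesh

Derivation:
Tick 1: prefer A, take gear from A; A=[keg,quill] B=[valve,beam,clip,iron,mesh,wedge] C=[gear]
Tick 2: prefer B, take valve from B; A=[keg,quill] B=[beam,clip,iron,mesh,wedge] C=[gear,valve]
Tick 3: prefer A, take keg from A; A=[quill] B=[beam,clip,iron,mesh,wedge] C=[gear,valve,keg]
Tick 4: prefer B, take beam from B; A=[quill] B=[clip,iron,mesh,wedge] C=[gear,valve,keg,beam]
Tick 5: prefer A, take quill from A; A=[-] B=[clip,iron,mesh,wedge] C=[gear,valve,keg,beam,quill]
Tick 6: prefer B, take clip from B; A=[-] B=[iron,mesh,wedge] C=[gear,valve,keg,beam,quill,clip]
Tick 7: prefer A, take iron from B; A=[-] B=[mesh,wedge] C=[gear,valve,keg,beam,quill,clip,iron]
Tick 8: prefer B, take mesh from B; A=[-] B=[wedge] C=[gear,valve,keg,beam,quill,clip,iron,mesh]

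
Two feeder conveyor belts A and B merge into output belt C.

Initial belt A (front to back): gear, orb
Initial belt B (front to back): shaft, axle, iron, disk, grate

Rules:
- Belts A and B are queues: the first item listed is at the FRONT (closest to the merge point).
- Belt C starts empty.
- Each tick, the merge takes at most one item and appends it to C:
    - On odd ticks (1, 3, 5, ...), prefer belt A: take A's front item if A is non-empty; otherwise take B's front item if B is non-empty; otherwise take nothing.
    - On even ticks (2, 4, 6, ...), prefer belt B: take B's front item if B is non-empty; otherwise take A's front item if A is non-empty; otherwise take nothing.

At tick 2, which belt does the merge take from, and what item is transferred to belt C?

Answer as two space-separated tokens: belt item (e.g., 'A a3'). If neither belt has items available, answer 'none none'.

Answer: B shaft

Derivation:
Tick 1: prefer A, take gear from A; A=[orb] B=[shaft,axle,iron,disk,grate] C=[gear]
Tick 2: prefer B, take shaft from B; A=[orb] B=[axle,iron,disk,grate] C=[gear,shaft]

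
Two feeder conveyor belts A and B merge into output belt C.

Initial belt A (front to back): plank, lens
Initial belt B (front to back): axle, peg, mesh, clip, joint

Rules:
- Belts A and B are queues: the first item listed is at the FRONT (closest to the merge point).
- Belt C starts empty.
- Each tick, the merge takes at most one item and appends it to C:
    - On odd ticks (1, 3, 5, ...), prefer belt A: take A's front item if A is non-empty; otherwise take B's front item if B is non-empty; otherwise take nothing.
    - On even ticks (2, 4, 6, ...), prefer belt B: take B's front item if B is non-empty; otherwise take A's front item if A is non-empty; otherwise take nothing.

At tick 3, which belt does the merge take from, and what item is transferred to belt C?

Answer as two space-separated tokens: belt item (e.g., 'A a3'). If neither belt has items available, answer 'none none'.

Tick 1: prefer A, take plank from A; A=[lens] B=[axle,peg,mesh,clip,joint] C=[plank]
Tick 2: prefer B, take axle from B; A=[lens] B=[peg,mesh,clip,joint] C=[plank,axle]
Tick 3: prefer A, take lens from A; A=[-] B=[peg,mesh,clip,joint] C=[plank,axle,lens]

Answer: A lens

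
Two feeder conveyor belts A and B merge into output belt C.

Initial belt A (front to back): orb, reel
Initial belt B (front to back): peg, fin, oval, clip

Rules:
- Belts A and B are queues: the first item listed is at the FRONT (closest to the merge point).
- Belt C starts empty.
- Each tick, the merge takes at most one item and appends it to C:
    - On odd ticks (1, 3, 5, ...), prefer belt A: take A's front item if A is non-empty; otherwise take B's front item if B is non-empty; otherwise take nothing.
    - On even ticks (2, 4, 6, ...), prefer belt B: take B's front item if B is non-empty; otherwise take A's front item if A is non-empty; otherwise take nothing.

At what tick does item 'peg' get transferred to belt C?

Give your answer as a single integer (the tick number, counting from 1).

Answer: 2

Derivation:
Tick 1: prefer A, take orb from A; A=[reel] B=[peg,fin,oval,clip] C=[orb]
Tick 2: prefer B, take peg from B; A=[reel] B=[fin,oval,clip] C=[orb,peg]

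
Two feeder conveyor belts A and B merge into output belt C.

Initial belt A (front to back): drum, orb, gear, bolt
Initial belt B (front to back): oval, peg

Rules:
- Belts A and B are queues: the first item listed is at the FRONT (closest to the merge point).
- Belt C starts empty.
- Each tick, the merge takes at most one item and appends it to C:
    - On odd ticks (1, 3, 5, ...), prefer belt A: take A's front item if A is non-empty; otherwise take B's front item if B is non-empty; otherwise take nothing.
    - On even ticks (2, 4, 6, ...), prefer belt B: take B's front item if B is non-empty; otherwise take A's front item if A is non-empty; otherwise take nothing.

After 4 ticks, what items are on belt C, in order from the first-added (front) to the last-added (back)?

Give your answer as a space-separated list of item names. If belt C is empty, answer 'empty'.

Answer: drum oval orb peg

Derivation:
Tick 1: prefer A, take drum from A; A=[orb,gear,bolt] B=[oval,peg] C=[drum]
Tick 2: prefer B, take oval from B; A=[orb,gear,bolt] B=[peg] C=[drum,oval]
Tick 3: prefer A, take orb from A; A=[gear,bolt] B=[peg] C=[drum,oval,orb]
Tick 4: prefer B, take peg from B; A=[gear,bolt] B=[-] C=[drum,oval,orb,peg]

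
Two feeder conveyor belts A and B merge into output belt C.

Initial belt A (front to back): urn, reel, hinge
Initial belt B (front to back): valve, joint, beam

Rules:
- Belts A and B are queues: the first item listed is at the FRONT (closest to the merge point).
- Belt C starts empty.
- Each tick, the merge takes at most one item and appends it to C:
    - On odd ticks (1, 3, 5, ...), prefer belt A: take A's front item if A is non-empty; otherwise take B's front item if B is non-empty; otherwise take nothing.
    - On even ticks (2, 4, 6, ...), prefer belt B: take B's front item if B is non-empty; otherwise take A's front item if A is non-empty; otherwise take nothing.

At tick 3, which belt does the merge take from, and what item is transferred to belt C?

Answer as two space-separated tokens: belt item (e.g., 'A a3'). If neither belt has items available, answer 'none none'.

Tick 1: prefer A, take urn from A; A=[reel,hinge] B=[valve,joint,beam] C=[urn]
Tick 2: prefer B, take valve from B; A=[reel,hinge] B=[joint,beam] C=[urn,valve]
Tick 3: prefer A, take reel from A; A=[hinge] B=[joint,beam] C=[urn,valve,reel]

Answer: A reel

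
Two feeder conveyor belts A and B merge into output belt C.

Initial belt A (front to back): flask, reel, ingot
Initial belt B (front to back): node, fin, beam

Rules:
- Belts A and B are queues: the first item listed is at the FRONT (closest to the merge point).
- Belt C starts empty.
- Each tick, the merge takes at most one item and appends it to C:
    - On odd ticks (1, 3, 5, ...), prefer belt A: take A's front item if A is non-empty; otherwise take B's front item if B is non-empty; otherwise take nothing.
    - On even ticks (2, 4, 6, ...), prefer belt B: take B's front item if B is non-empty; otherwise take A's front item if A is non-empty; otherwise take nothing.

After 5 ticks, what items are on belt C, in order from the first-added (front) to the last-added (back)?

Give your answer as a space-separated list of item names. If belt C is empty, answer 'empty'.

Answer: flask node reel fin ingot

Derivation:
Tick 1: prefer A, take flask from A; A=[reel,ingot] B=[node,fin,beam] C=[flask]
Tick 2: prefer B, take node from B; A=[reel,ingot] B=[fin,beam] C=[flask,node]
Tick 3: prefer A, take reel from A; A=[ingot] B=[fin,beam] C=[flask,node,reel]
Tick 4: prefer B, take fin from B; A=[ingot] B=[beam] C=[flask,node,reel,fin]
Tick 5: prefer A, take ingot from A; A=[-] B=[beam] C=[flask,node,reel,fin,ingot]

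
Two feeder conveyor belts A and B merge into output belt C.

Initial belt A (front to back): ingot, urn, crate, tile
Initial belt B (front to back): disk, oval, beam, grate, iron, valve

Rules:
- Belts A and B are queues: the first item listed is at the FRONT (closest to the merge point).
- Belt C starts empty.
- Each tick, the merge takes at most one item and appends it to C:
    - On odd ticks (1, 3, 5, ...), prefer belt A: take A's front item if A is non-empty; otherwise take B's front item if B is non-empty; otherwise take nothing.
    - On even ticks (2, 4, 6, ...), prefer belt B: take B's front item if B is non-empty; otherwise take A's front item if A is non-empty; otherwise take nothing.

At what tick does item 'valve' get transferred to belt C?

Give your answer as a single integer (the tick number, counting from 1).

Tick 1: prefer A, take ingot from A; A=[urn,crate,tile] B=[disk,oval,beam,grate,iron,valve] C=[ingot]
Tick 2: prefer B, take disk from B; A=[urn,crate,tile] B=[oval,beam,grate,iron,valve] C=[ingot,disk]
Tick 3: prefer A, take urn from A; A=[crate,tile] B=[oval,beam,grate,iron,valve] C=[ingot,disk,urn]
Tick 4: prefer B, take oval from B; A=[crate,tile] B=[beam,grate,iron,valve] C=[ingot,disk,urn,oval]
Tick 5: prefer A, take crate from A; A=[tile] B=[beam,grate,iron,valve] C=[ingot,disk,urn,oval,crate]
Tick 6: prefer B, take beam from B; A=[tile] B=[grate,iron,valve] C=[ingot,disk,urn,oval,crate,beam]
Tick 7: prefer A, take tile from A; A=[-] B=[grate,iron,valve] C=[ingot,disk,urn,oval,crate,beam,tile]
Tick 8: prefer B, take grate from B; A=[-] B=[iron,valve] C=[ingot,disk,urn,oval,crate,beam,tile,grate]
Tick 9: prefer A, take iron from B; A=[-] B=[valve] C=[ingot,disk,urn,oval,crate,beam,tile,grate,iron]
Tick 10: prefer B, take valve from B; A=[-] B=[-] C=[ingot,disk,urn,oval,crate,beam,tile,grate,iron,valve]

Answer: 10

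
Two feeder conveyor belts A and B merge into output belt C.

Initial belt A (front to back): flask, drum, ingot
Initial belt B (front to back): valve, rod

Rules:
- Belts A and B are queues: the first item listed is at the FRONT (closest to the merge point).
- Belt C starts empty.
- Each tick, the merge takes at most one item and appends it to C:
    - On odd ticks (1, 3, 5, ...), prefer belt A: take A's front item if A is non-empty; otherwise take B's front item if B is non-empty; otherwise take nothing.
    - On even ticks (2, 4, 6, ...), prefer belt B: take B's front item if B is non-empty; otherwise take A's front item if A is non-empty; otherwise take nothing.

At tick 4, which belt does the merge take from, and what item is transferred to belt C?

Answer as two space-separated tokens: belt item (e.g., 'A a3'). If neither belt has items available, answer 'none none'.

Tick 1: prefer A, take flask from A; A=[drum,ingot] B=[valve,rod] C=[flask]
Tick 2: prefer B, take valve from B; A=[drum,ingot] B=[rod] C=[flask,valve]
Tick 3: prefer A, take drum from A; A=[ingot] B=[rod] C=[flask,valve,drum]
Tick 4: prefer B, take rod from B; A=[ingot] B=[-] C=[flask,valve,drum,rod]

Answer: B rod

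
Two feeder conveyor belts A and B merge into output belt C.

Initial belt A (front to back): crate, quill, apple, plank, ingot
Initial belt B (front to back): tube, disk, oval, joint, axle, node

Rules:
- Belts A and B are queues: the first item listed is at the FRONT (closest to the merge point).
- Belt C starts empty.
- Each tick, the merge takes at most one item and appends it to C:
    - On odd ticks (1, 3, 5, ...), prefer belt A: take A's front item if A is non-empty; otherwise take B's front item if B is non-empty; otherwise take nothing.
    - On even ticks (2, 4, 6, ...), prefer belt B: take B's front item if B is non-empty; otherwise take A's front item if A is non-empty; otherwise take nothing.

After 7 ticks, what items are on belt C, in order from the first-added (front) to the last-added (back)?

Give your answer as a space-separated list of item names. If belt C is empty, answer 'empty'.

Answer: crate tube quill disk apple oval plank

Derivation:
Tick 1: prefer A, take crate from A; A=[quill,apple,plank,ingot] B=[tube,disk,oval,joint,axle,node] C=[crate]
Tick 2: prefer B, take tube from B; A=[quill,apple,plank,ingot] B=[disk,oval,joint,axle,node] C=[crate,tube]
Tick 3: prefer A, take quill from A; A=[apple,plank,ingot] B=[disk,oval,joint,axle,node] C=[crate,tube,quill]
Tick 4: prefer B, take disk from B; A=[apple,plank,ingot] B=[oval,joint,axle,node] C=[crate,tube,quill,disk]
Tick 5: prefer A, take apple from A; A=[plank,ingot] B=[oval,joint,axle,node] C=[crate,tube,quill,disk,apple]
Tick 6: prefer B, take oval from B; A=[plank,ingot] B=[joint,axle,node] C=[crate,tube,quill,disk,apple,oval]
Tick 7: prefer A, take plank from A; A=[ingot] B=[joint,axle,node] C=[crate,tube,quill,disk,apple,oval,plank]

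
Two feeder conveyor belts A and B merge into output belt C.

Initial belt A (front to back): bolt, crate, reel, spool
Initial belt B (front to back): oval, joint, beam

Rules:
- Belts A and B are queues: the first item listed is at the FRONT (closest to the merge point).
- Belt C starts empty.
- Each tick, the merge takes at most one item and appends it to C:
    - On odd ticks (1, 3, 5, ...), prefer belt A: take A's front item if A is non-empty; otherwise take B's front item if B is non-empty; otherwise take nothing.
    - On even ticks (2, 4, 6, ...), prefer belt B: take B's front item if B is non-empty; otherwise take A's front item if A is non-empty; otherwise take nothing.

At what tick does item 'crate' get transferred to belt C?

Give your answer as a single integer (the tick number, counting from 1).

Answer: 3

Derivation:
Tick 1: prefer A, take bolt from A; A=[crate,reel,spool] B=[oval,joint,beam] C=[bolt]
Tick 2: prefer B, take oval from B; A=[crate,reel,spool] B=[joint,beam] C=[bolt,oval]
Tick 3: prefer A, take crate from A; A=[reel,spool] B=[joint,beam] C=[bolt,oval,crate]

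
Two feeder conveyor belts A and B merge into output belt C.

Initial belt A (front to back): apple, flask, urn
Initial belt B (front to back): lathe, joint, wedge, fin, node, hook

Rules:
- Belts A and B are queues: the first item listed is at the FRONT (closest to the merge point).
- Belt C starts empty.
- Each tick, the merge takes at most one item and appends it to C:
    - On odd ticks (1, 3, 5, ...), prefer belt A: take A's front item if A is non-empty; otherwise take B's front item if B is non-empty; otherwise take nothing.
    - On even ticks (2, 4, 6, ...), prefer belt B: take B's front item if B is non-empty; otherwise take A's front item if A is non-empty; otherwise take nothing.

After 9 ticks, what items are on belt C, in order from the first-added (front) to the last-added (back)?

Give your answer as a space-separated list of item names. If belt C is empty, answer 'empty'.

Answer: apple lathe flask joint urn wedge fin node hook

Derivation:
Tick 1: prefer A, take apple from A; A=[flask,urn] B=[lathe,joint,wedge,fin,node,hook] C=[apple]
Tick 2: prefer B, take lathe from B; A=[flask,urn] B=[joint,wedge,fin,node,hook] C=[apple,lathe]
Tick 3: prefer A, take flask from A; A=[urn] B=[joint,wedge,fin,node,hook] C=[apple,lathe,flask]
Tick 4: prefer B, take joint from B; A=[urn] B=[wedge,fin,node,hook] C=[apple,lathe,flask,joint]
Tick 5: prefer A, take urn from A; A=[-] B=[wedge,fin,node,hook] C=[apple,lathe,flask,joint,urn]
Tick 6: prefer B, take wedge from B; A=[-] B=[fin,node,hook] C=[apple,lathe,flask,joint,urn,wedge]
Tick 7: prefer A, take fin from B; A=[-] B=[node,hook] C=[apple,lathe,flask,joint,urn,wedge,fin]
Tick 8: prefer B, take node from B; A=[-] B=[hook] C=[apple,lathe,flask,joint,urn,wedge,fin,node]
Tick 9: prefer A, take hook from B; A=[-] B=[-] C=[apple,lathe,flask,joint,urn,wedge,fin,node,hook]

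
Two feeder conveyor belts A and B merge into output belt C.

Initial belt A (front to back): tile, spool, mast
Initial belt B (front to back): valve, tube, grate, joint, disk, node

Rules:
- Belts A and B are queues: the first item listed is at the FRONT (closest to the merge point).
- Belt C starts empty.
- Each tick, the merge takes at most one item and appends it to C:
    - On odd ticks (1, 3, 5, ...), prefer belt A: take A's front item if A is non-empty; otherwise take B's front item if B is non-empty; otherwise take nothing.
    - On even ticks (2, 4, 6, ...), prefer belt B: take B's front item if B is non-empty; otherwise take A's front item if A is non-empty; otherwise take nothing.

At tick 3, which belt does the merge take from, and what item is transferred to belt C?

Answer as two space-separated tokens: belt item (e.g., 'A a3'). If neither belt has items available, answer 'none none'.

Answer: A spool

Derivation:
Tick 1: prefer A, take tile from A; A=[spool,mast] B=[valve,tube,grate,joint,disk,node] C=[tile]
Tick 2: prefer B, take valve from B; A=[spool,mast] B=[tube,grate,joint,disk,node] C=[tile,valve]
Tick 3: prefer A, take spool from A; A=[mast] B=[tube,grate,joint,disk,node] C=[tile,valve,spool]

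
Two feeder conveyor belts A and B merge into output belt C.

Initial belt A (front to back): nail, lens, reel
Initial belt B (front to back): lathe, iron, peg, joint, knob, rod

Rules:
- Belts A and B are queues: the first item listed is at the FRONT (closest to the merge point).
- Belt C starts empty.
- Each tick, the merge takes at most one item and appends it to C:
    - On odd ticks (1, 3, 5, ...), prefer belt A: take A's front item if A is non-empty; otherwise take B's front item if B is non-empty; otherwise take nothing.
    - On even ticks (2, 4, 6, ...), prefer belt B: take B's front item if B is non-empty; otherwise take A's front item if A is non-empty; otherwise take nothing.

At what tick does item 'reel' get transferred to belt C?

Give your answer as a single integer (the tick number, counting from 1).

Answer: 5

Derivation:
Tick 1: prefer A, take nail from A; A=[lens,reel] B=[lathe,iron,peg,joint,knob,rod] C=[nail]
Tick 2: prefer B, take lathe from B; A=[lens,reel] B=[iron,peg,joint,knob,rod] C=[nail,lathe]
Tick 3: prefer A, take lens from A; A=[reel] B=[iron,peg,joint,knob,rod] C=[nail,lathe,lens]
Tick 4: prefer B, take iron from B; A=[reel] B=[peg,joint,knob,rod] C=[nail,lathe,lens,iron]
Tick 5: prefer A, take reel from A; A=[-] B=[peg,joint,knob,rod] C=[nail,lathe,lens,iron,reel]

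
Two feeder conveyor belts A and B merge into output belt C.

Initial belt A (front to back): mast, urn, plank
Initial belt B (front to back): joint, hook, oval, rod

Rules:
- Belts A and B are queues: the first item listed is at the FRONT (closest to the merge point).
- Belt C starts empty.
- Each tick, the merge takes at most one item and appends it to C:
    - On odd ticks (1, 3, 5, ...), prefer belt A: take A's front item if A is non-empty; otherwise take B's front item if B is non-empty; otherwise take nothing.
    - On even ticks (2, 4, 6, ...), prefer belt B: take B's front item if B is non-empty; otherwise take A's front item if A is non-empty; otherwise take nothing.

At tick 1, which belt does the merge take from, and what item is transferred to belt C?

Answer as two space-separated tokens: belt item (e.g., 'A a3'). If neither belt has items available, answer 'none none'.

Answer: A mast

Derivation:
Tick 1: prefer A, take mast from A; A=[urn,plank] B=[joint,hook,oval,rod] C=[mast]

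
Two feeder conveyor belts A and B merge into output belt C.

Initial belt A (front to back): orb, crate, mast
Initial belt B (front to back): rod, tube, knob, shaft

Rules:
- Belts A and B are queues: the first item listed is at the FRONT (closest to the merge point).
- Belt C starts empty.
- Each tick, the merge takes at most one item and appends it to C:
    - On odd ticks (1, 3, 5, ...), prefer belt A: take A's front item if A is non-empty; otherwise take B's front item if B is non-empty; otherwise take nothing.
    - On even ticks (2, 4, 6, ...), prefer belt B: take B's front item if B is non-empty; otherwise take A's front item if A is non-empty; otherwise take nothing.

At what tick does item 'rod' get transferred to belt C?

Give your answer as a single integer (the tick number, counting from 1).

Answer: 2

Derivation:
Tick 1: prefer A, take orb from A; A=[crate,mast] B=[rod,tube,knob,shaft] C=[orb]
Tick 2: prefer B, take rod from B; A=[crate,mast] B=[tube,knob,shaft] C=[orb,rod]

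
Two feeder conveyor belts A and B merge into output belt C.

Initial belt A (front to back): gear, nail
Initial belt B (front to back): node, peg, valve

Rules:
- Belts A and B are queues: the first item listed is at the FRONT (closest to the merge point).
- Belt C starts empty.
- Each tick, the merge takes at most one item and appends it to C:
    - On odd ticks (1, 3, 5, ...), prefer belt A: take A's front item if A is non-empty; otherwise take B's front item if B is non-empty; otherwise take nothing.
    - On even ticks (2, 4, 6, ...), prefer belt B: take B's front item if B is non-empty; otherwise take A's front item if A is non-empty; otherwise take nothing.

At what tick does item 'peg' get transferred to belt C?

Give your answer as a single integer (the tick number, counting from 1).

Answer: 4

Derivation:
Tick 1: prefer A, take gear from A; A=[nail] B=[node,peg,valve] C=[gear]
Tick 2: prefer B, take node from B; A=[nail] B=[peg,valve] C=[gear,node]
Tick 3: prefer A, take nail from A; A=[-] B=[peg,valve] C=[gear,node,nail]
Tick 4: prefer B, take peg from B; A=[-] B=[valve] C=[gear,node,nail,peg]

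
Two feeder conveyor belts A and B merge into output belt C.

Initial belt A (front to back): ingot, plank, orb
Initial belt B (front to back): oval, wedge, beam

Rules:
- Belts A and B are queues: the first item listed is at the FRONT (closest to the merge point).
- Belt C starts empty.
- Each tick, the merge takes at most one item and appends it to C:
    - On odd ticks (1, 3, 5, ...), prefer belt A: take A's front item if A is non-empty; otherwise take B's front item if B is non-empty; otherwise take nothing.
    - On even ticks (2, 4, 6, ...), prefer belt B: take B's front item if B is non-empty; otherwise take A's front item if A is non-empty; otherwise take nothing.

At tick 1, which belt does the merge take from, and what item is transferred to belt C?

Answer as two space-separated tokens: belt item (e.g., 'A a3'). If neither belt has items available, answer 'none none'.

Tick 1: prefer A, take ingot from A; A=[plank,orb] B=[oval,wedge,beam] C=[ingot]

Answer: A ingot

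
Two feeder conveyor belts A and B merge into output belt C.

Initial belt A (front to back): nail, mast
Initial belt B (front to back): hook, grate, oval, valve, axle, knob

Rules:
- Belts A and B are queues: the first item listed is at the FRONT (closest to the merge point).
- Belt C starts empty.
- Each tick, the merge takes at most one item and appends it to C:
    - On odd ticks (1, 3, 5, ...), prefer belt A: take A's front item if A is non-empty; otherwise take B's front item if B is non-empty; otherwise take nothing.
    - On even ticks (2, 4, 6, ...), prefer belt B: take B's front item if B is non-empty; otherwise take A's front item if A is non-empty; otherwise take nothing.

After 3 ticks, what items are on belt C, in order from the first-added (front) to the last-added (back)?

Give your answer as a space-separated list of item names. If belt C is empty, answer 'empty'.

Tick 1: prefer A, take nail from A; A=[mast] B=[hook,grate,oval,valve,axle,knob] C=[nail]
Tick 2: prefer B, take hook from B; A=[mast] B=[grate,oval,valve,axle,knob] C=[nail,hook]
Tick 3: prefer A, take mast from A; A=[-] B=[grate,oval,valve,axle,knob] C=[nail,hook,mast]

Answer: nail hook mast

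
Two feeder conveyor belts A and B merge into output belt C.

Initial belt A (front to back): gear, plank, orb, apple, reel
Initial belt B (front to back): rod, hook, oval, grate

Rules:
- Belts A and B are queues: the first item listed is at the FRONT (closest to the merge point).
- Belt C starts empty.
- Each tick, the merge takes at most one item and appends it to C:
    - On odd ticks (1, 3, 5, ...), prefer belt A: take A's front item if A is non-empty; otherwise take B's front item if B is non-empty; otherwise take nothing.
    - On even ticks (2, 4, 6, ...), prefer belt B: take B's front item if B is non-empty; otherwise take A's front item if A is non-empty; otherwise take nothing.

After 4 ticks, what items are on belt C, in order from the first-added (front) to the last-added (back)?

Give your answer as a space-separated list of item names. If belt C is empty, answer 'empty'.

Tick 1: prefer A, take gear from A; A=[plank,orb,apple,reel] B=[rod,hook,oval,grate] C=[gear]
Tick 2: prefer B, take rod from B; A=[plank,orb,apple,reel] B=[hook,oval,grate] C=[gear,rod]
Tick 3: prefer A, take plank from A; A=[orb,apple,reel] B=[hook,oval,grate] C=[gear,rod,plank]
Tick 4: prefer B, take hook from B; A=[orb,apple,reel] B=[oval,grate] C=[gear,rod,plank,hook]

Answer: gear rod plank hook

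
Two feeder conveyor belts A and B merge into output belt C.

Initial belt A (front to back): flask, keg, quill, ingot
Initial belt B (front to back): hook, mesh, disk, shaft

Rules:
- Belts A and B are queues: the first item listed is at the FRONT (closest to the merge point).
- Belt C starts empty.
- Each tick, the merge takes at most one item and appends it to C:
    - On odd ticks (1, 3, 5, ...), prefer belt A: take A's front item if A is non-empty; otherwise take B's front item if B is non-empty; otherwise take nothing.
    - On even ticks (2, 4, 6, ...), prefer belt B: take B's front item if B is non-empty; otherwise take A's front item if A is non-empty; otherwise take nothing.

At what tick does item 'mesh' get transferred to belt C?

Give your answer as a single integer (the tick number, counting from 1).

Answer: 4

Derivation:
Tick 1: prefer A, take flask from A; A=[keg,quill,ingot] B=[hook,mesh,disk,shaft] C=[flask]
Tick 2: prefer B, take hook from B; A=[keg,quill,ingot] B=[mesh,disk,shaft] C=[flask,hook]
Tick 3: prefer A, take keg from A; A=[quill,ingot] B=[mesh,disk,shaft] C=[flask,hook,keg]
Tick 4: prefer B, take mesh from B; A=[quill,ingot] B=[disk,shaft] C=[flask,hook,keg,mesh]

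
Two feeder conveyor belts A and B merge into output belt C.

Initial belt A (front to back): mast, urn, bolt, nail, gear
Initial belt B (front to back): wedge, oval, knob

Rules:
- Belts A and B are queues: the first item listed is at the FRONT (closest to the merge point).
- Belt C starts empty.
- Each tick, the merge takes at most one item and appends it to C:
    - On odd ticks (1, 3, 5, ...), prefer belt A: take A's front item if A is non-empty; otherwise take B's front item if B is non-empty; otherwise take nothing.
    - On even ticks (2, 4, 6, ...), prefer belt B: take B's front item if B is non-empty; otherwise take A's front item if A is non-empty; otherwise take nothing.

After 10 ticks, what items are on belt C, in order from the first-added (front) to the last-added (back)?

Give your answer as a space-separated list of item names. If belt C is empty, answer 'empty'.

Tick 1: prefer A, take mast from A; A=[urn,bolt,nail,gear] B=[wedge,oval,knob] C=[mast]
Tick 2: prefer B, take wedge from B; A=[urn,bolt,nail,gear] B=[oval,knob] C=[mast,wedge]
Tick 3: prefer A, take urn from A; A=[bolt,nail,gear] B=[oval,knob] C=[mast,wedge,urn]
Tick 4: prefer B, take oval from B; A=[bolt,nail,gear] B=[knob] C=[mast,wedge,urn,oval]
Tick 5: prefer A, take bolt from A; A=[nail,gear] B=[knob] C=[mast,wedge,urn,oval,bolt]
Tick 6: prefer B, take knob from B; A=[nail,gear] B=[-] C=[mast,wedge,urn,oval,bolt,knob]
Tick 7: prefer A, take nail from A; A=[gear] B=[-] C=[mast,wedge,urn,oval,bolt,knob,nail]
Tick 8: prefer B, take gear from A; A=[-] B=[-] C=[mast,wedge,urn,oval,bolt,knob,nail,gear]
Tick 9: prefer A, both empty, nothing taken; A=[-] B=[-] C=[mast,wedge,urn,oval,bolt,knob,nail,gear]
Tick 10: prefer B, both empty, nothing taken; A=[-] B=[-] C=[mast,wedge,urn,oval,bolt,knob,nail,gear]

Answer: mast wedge urn oval bolt knob nail gear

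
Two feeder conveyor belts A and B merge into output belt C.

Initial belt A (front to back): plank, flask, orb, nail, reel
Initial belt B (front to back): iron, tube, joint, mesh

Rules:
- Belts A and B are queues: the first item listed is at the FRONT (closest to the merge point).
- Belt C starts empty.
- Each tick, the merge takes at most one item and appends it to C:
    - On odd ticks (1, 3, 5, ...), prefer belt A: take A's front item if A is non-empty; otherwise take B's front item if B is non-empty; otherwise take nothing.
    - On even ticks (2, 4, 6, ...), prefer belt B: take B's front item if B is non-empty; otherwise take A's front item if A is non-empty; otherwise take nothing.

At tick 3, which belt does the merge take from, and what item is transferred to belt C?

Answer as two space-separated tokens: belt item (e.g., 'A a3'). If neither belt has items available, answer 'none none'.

Tick 1: prefer A, take plank from A; A=[flask,orb,nail,reel] B=[iron,tube,joint,mesh] C=[plank]
Tick 2: prefer B, take iron from B; A=[flask,orb,nail,reel] B=[tube,joint,mesh] C=[plank,iron]
Tick 3: prefer A, take flask from A; A=[orb,nail,reel] B=[tube,joint,mesh] C=[plank,iron,flask]

Answer: A flask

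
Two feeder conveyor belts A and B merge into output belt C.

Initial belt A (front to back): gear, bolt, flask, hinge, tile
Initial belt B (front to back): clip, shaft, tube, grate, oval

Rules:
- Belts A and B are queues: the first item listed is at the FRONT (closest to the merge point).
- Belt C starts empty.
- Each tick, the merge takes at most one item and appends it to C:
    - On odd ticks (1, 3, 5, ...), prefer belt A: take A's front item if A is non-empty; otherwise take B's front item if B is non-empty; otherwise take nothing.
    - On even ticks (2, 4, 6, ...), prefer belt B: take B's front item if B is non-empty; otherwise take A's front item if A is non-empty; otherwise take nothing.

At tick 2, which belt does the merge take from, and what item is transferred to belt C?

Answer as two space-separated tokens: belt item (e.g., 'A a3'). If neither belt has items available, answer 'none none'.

Answer: B clip

Derivation:
Tick 1: prefer A, take gear from A; A=[bolt,flask,hinge,tile] B=[clip,shaft,tube,grate,oval] C=[gear]
Tick 2: prefer B, take clip from B; A=[bolt,flask,hinge,tile] B=[shaft,tube,grate,oval] C=[gear,clip]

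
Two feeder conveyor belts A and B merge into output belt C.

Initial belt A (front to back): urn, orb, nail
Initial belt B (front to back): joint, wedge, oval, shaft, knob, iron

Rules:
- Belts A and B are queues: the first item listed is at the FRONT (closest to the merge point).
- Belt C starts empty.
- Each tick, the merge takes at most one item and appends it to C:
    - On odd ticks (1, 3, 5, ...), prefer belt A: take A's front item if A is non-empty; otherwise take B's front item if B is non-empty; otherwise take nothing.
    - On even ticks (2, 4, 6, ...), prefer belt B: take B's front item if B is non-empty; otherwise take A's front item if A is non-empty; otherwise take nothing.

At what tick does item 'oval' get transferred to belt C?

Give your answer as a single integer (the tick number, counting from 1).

Tick 1: prefer A, take urn from A; A=[orb,nail] B=[joint,wedge,oval,shaft,knob,iron] C=[urn]
Tick 2: prefer B, take joint from B; A=[orb,nail] B=[wedge,oval,shaft,knob,iron] C=[urn,joint]
Tick 3: prefer A, take orb from A; A=[nail] B=[wedge,oval,shaft,knob,iron] C=[urn,joint,orb]
Tick 4: prefer B, take wedge from B; A=[nail] B=[oval,shaft,knob,iron] C=[urn,joint,orb,wedge]
Tick 5: prefer A, take nail from A; A=[-] B=[oval,shaft,knob,iron] C=[urn,joint,orb,wedge,nail]
Tick 6: prefer B, take oval from B; A=[-] B=[shaft,knob,iron] C=[urn,joint,orb,wedge,nail,oval]

Answer: 6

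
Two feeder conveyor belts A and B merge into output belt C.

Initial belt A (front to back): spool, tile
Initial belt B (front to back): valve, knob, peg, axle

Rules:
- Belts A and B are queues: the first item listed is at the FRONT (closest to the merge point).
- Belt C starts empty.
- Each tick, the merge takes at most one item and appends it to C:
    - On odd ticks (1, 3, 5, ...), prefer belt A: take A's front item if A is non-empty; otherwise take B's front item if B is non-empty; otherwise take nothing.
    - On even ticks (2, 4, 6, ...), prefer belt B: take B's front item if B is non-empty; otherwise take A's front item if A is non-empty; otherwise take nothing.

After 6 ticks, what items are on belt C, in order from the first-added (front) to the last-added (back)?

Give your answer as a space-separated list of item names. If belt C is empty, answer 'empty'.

Answer: spool valve tile knob peg axle

Derivation:
Tick 1: prefer A, take spool from A; A=[tile] B=[valve,knob,peg,axle] C=[spool]
Tick 2: prefer B, take valve from B; A=[tile] B=[knob,peg,axle] C=[spool,valve]
Tick 3: prefer A, take tile from A; A=[-] B=[knob,peg,axle] C=[spool,valve,tile]
Tick 4: prefer B, take knob from B; A=[-] B=[peg,axle] C=[spool,valve,tile,knob]
Tick 5: prefer A, take peg from B; A=[-] B=[axle] C=[spool,valve,tile,knob,peg]
Tick 6: prefer B, take axle from B; A=[-] B=[-] C=[spool,valve,tile,knob,peg,axle]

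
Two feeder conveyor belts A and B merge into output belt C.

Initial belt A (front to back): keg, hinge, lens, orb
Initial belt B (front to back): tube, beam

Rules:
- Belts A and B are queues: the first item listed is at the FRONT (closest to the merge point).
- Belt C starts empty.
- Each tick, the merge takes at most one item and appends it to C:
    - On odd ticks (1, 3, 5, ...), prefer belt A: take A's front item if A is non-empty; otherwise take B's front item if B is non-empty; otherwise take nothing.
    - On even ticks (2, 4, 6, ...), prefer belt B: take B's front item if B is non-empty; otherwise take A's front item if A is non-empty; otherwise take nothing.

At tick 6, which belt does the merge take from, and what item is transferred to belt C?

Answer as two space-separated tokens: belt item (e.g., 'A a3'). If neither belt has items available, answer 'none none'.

Answer: A orb

Derivation:
Tick 1: prefer A, take keg from A; A=[hinge,lens,orb] B=[tube,beam] C=[keg]
Tick 2: prefer B, take tube from B; A=[hinge,lens,orb] B=[beam] C=[keg,tube]
Tick 3: prefer A, take hinge from A; A=[lens,orb] B=[beam] C=[keg,tube,hinge]
Tick 4: prefer B, take beam from B; A=[lens,orb] B=[-] C=[keg,tube,hinge,beam]
Tick 5: prefer A, take lens from A; A=[orb] B=[-] C=[keg,tube,hinge,beam,lens]
Tick 6: prefer B, take orb from A; A=[-] B=[-] C=[keg,tube,hinge,beam,lens,orb]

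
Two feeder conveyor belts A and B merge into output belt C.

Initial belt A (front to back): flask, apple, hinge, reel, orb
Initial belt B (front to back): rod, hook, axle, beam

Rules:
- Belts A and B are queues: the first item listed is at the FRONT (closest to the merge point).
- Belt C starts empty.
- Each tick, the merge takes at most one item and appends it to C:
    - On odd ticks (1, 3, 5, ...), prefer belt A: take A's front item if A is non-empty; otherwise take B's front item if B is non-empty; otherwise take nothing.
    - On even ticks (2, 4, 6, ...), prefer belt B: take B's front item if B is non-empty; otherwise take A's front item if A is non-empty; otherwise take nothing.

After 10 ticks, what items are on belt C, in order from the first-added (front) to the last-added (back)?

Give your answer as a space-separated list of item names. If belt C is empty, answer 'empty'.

Answer: flask rod apple hook hinge axle reel beam orb

Derivation:
Tick 1: prefer A, take flask from A; A=[apple,hinge,reel,orb] B=[rod,hook,axle,beam] C=[flask]
Tick 2: prefer B, take rod from B; A=[apple,hinge,reel,orb] B=[hook,axle,beam] C=[flask,rod]
Tick 3: prefer A, take apple from A; A=[hinge,reel,orb] B=[hook,axle,beam] C=[flask,rod,apple]
Tick 4: prefer B, take hook from B; A=[hinge,reel,orb] B=[axle,beam] C=[flask,rod,apple,hook]
Tick 5: prefer A, take hinge from A; A=[reel,orb] B=[axle,beam] C=[flask,rod,apple,hook,hinge]
Tick 6: prefer B, take axle from B; A=[reel,orb] B=[beam] C=[flask,rod,apple,hook,hinge,axle]
Tick 7: prefer A, take reel from A; A=[orb] B=[beam] C=[flask,rod,apple,hook,hinge,axle,reel]
Tick 8: prefer B, take beam from B; A=[orb] B=[-] C=[flask,rod,apple,hook,hinge,axle,reel,beam]
Tick 9: prefer A, take orb from A; A=[-] B=[-] C=[flask,rod,apple,hook,hinge,axle,reel,beam,orb]
Tick 10: prefer B, both empty, nothing taken; A=[-] B=[-] C=[flask,rod,apple,hook,hinge,axle,reel,beam,orb]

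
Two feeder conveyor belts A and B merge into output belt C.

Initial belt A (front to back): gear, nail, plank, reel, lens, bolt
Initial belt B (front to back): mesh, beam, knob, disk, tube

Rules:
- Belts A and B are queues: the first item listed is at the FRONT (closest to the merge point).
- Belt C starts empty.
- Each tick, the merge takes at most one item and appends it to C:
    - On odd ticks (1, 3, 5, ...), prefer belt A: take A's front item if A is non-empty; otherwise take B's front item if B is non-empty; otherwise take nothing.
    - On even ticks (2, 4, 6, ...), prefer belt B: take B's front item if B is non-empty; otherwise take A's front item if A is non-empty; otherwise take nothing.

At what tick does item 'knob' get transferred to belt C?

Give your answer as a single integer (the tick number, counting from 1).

Tick 1: prefer A, take gear from A; A=[nail,plank,reel,lens,bolt] B=[mesh,beam,knob,disk,tube] C=[gear]
Tick 2: prefer B, take mesh from B; A=[nail,plank,reel,lens,bolt] B=[beam,knob,disk,tube] C=[gear,mesh]
Tick 3: prefer A, take nail from A; A=[plank,reel,lens,bolt] B=[beam,knob,disk,tube] C=[gear,mesh,nail]
Tick 4: prefer B, take beam from B; A=[plank,reel,lens,bolt] B=[knob,disk,tube] C=[gear,mesh,nail,beam]
Tick 5: prefer A, take plank from A; A=[reel,lens,bolt] B=[knob,disk,tube] C=[gear,mesh,nail,beam,plank]
Tick 6: prefer B, take knob from B; A=[reel,lens,bolt] B=[disk,tube] C=[gear,mesh,nail,beam,plank,knob]

Answer: 6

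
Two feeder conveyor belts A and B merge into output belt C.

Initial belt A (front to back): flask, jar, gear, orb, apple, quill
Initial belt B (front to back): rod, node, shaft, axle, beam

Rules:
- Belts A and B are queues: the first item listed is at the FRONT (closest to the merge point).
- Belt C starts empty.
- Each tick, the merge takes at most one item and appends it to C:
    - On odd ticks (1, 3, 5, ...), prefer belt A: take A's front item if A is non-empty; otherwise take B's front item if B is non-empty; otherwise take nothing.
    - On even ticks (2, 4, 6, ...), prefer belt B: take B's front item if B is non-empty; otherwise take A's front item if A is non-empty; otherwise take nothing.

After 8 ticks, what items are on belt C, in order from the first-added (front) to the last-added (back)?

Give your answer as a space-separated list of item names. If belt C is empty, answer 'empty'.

Answer: flask rod jar node gear shaft orb axle

Derivation:
Tick 1: prefer A, take flask from A; A=[jar,gear,orb,apple,quill] B=[rod,node,shaft,axle,beam] C=[flask]
Tick 2: prefer B, take rod from B; A=[jar,gear,orb,apple,quill] B=[node,shaft,axle,beam] C=[flask,rod]
Tick 3: prefer A, take jar from A; A=[gear,orb,apple,quill] B=[node,shaft,axle,beam] C=[flask,rod,jar]
Tick 4: prefer B, take node from B; A=[gear,orb,apple,quill] B=[shaft,axle,beam] C=[flask,rod,jar,node]
Tick 5: prefer A, take gear from A; A=[orb,apple,quill] B=[shaft,axle,beam] C=[flask,rod,jar,node,gear]
Tick 6: prefer B, take shaft from B; A=[orb,apple,quill] B=[axle,beam] C=[flask,rod,jar,node,gear,shaft]
Tick 7: prefer A, take orb from A; A=[apple,quill] B=[axle,beam] C=[flask,rod,jar,node,gear,shaft,orb]
Tick 8: prefer B, take axle from B; A=[apple,quill] B=[beam] C=[flask,rod,jar,node,gear,shaft,orb,axle]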